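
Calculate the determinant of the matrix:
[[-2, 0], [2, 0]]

For a 2×2 matrix [[a, b], [c, d]], det = ad - bc
det = (-2)(0) - (0)(2) = 0 - 0 = 0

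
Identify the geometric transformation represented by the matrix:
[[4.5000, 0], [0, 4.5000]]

This matrix represents: uniform scaling by factor 4.5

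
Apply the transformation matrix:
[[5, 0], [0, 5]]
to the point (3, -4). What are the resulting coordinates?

Matrix multiplication:
[[5, 0], [0, 5]] × [3, -4]ᵀ
= [(5)(3) + (0)(-4), (0)(3) + (5)(-4)]ᵀ
= [15, -20]ᵀ
Result: (15, -20)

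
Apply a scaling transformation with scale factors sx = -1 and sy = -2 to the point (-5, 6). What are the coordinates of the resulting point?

Scaling matrix:
[[-1, 0], [0, -2]]
Result: (-5 × -1, 6 × -2) = (5, -12)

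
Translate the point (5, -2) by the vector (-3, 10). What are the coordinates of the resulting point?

Translation by (-3, 10) (homogeneous matrix [[1, 0, -3], [0, 1, 10], [0, 0, 1]]):
x' = 5 + -3 = 2
y' = -2 + 10 = 8
Result: (2, 8)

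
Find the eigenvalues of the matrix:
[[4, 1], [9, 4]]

Characteristic equation: det(A - λI) = 0
λ² - (trace)λ + (det) = 0
trace = 4 + 4 = 8, det = (4)(4) - (1)(9) = 7
λ² - (8)λ + (7) = 0
λ = (8 ± √((8)² - 4·(7))) / 2 = (8 ± √36) / 2
Solving: λ = 1, 7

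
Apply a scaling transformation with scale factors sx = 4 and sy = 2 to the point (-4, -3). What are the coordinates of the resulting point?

Scaling matrix:
[[4, 0], [0, 2]]
Result: (-4 × 4, -3 × 2) = (-16, -6)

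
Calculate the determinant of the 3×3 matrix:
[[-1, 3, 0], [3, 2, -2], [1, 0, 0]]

Expansion along first row:
det = -1·det([[2,-2],[0,0]]) - 3·det([[3,-2],[1,0]]) + 0·det([[3,2],[1,0]])
    = -1·(2·0 - -2·0) - 3·(3·0 - -2·1) + 0·(3·0 - 2·1)
    = -1·0 - 3·2 + 0·-2
    = 0 + -6 + 0 = -6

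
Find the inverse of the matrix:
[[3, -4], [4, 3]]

For [[a,b],[c,d]], inverse = (1/det)·[[d,-b],[-c,a]]
det = (3)(3) - (-4)(4) = 9 - -16 = 25
Inverse = (1/25)·[[3, 4], [-4, 3]]
= [[3/25, 4/25], [-4/25, 3/25]]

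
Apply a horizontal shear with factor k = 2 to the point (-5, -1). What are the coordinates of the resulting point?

Shear matrix for horizontal shear with factor k = 2:
[[1, 2], [0, 1]]
Result: (-5, -1) → (-7, -1)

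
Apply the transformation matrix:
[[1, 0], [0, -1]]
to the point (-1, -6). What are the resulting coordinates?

Matrix multiplication:
[[1, 0], [0, -1]] × [-1, -6]ᵀ
= [(1)(-1) + (0)(-6), (0)(-1) + (-1)(-6)]ᵀ
= [-1, 6]ᵀ
Result: (-1, 6)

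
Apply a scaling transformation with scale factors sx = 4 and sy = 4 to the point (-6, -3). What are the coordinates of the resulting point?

Scaling matrix:
[[4, 0], [0, 4]]
Result: (-6 × 4, -3 × 4) = (-24, -12)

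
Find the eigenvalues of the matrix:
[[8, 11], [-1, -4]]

Characteristic equation: det(A - λI) = 0
λ² - (trace)λ + (det) = 0
trace = 8 + -4 = 4, det = (8)(-4) - (11)(-1) = -21
λ² - (4)λ + (-21) = 0
λ = (4 ± √((4)² - 4·(-21))) / 2 = (4 ± √100) / 2
Solving: λ = -3, 7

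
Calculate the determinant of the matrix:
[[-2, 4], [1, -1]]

For a 2×2 matrix [[a, b], [c, d]], det = ad - bc
det = (-2)(-1) - (4)(1) = 2 - 4 = -2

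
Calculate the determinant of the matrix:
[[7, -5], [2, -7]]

For a 2×2 matrix [[a, b], [c, d]], det = ad - bc
det = (7)(-7) - (-5)(2) = -49 - -10 = -39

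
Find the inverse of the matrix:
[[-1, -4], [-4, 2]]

For [[a,b],[c,d]], inverse = (1/det)·[[d,-b],[-c,a]]
det = (-1)(2) - (-4)(-4) = -2 - 16 = -18
Inverse = (1/-18)·[[2, 4], [4, -1]]
= [[-1/9, -2/9], [-2/9, 1/18]]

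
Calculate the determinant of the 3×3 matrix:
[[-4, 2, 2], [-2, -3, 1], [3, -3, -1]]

Expansion along first row:
det = -4·det([[-3,1],[-3,-1]]) - 2·det([[-2,1],[3,-1]]) + 2·det([[-2,-3],[3,-3]])
    = -4·(-3·-1 - 1·-3) - 2·(-2·-1 - 1·3) + 2·(-2·-3 - -3·3)
    = -4·6 - 2·-1 + 2·15
    = -24 + 2 + 30 = 8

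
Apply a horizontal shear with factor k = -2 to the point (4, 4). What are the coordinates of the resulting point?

Shear matrix for horizontal shear with factor k = -2:
[[1, -2], [0, 1]]
Result: (4, 4) → (-4, 4)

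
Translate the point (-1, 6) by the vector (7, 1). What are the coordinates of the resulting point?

Translation by (7, 1) (homogeneous matrix [[1, 0, 7], [0, 1, 1], [0, 0, 1]]):
x' = -1 + 7 = 6
y' = 6 + 1 = 7
Result: (6, 7)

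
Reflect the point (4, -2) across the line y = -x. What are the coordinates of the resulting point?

Reflection across line y = -x: (4, -2) → (2, -4)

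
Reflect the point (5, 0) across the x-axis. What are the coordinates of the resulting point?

Reflection across x-axis: (5, 0) → (5, 0)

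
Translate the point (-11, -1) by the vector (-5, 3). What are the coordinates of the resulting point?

Translation by (-5, 3) (homogeneous matrix [[1, 0, -5], [0, 1, 3], [0, 0, 1]]):
x' = -11 + -5 = -16
y' = -1 + 3 = 2
Result: (-16, 2)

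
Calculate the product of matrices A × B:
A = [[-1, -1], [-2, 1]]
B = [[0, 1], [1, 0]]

Matrix multiplication:
C[0][0] = -1×0 + -1×1 = -1
C[0][1] = -1×1 + -1×0 = -1
C[1][0] = -2×0 + 1×1 = 1
C[1][1] = -2×1 + 1×0 = -2
Result: [[-1, -1], [1, -2]]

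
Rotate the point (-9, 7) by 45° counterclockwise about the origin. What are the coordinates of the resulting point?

Rotation matrix for 45°: [[cos 45°, -sin 45°], [sin 45°, cos 45°]] ≈ [[0.707107, -0.707107], [0.707107, 0.707107]]
[[0.707107, -0.707107], [0.707107, 0.707107]] × [-9, 7]ᵀ ≈ [-11.3137, -1.4142]ᵀ
Result: (-11.3137, -1.4142)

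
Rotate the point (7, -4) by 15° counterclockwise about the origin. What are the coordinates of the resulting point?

Rotation matrix for 15°: [[cos 15°, -sin 15°], [sin 15°, cos 15°]] ≈ [[0.965926, -0.258819], [0.258819, 0.965926]]
[[0.965926, -0.258819], [0.258819, 0.965926]] × [7, -4]ᵀ ≈ [7.7968, -2.0520]ᵀ
Result: (7.7968, -2.0520)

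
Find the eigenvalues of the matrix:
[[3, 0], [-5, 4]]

Characteristic equation: det(A - λI) = 0
λ² - (trace)λ + (det) = 0
trace = 3 + 4 = 7, det = (3)(4) - (0)(-5) = 12
λ² - (7)λ + (12) = 0
λ = (7 ± √((7)² - 4·(12))) / 2 = (7 ± √1) / 2
Solving: λ = 3, 4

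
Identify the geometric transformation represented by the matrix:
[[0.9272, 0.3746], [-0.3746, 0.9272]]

This matrix represents: rotation by 338° counterclockwise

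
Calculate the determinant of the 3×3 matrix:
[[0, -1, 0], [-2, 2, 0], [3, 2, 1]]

Expansion along first row:
det = 0·det([[2,0],[2,1]]) - -1·det([[-2,0],[3,1]]) + 0·det([[-2,2],[3,2]])
    = 0·(2·1 - 0·2) - -1·(-2·1 - 0·3) + 0·(-2·2 - 2·3)
    = 0·2 - -1·-2 + 0·-10
    = 0 + -2 + 0 = -2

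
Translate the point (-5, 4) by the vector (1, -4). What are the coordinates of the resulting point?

Translation by (1, -4) (homogeneous matrix [[1, 0, 1], [0, 1, -4], [0, 0, 1]]):
x' = -5 + 1 = -4
y' = 4 + -4 = 0
Result: (-4, 0)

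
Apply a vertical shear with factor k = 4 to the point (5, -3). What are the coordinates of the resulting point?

Shear matrix for vertical shear with factor k = 4:
[[1, 0], [4, 1]]
Result: (5, -3) → (5, 17)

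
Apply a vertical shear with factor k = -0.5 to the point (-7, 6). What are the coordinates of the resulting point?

Shear matrix for vertical shear with factor k = -0.5:
[[1, 0], [-0.50, 1]]
Result: (-7, 6) → (-7, 9.5)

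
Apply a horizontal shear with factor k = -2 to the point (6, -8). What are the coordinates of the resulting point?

Shear matrix for horizontal shear with factor k = -2:
[[1, -2], [0, 1]]
Result: (6, -8) → (22, -8)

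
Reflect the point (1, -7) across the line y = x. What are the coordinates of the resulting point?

Reflection across line y = x: (1, -7) → (-7, 1)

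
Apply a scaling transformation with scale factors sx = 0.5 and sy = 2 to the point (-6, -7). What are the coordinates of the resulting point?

Scaling matrix:
[[0.50, 0], [0, 2]]
Result: (-6 × 0.5, -7 × 2) = (-3, -14)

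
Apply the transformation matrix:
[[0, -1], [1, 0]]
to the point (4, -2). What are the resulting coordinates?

Matrix multiplication:
[[0, -1], [1, 0]] × [4, -2]ᵀ
= [(0)(4) + (-1)(-2), (1)(4) + (0)(-2)]ᵀ
= [2, 4]ᵀ
Result: (2, 4)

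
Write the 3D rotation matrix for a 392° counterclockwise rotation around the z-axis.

Rotation matrix for counterclockwise 392° around z-axis:
cos(392°) = 0.8480, sin(392°) = 0.5299
Result: [[0.8480, -0.5299, 0], [0.5299, 0.8480, 0], [0, 0, 1]]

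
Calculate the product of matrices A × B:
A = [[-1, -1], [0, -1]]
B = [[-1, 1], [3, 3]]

Matrix multiplication:
C[0][0] = -1×-1 + -1×3 = -2
C[0][1] = -1×1 + -1×3 = -4
C[1][0] = 0×-1 + -1×3 = -3
C[1][1] = 0×1 + -1×3 = -3
Result: [[-2, -4], [-3, -3]]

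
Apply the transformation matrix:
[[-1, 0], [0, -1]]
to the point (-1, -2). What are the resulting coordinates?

Matrix multiplication:
[[-1, 0], [0, -1]] × [-1, -2]ᵀ
= [(-1)(-1) + (0)(-2), (0)(-1) + (-1)(-2)]ᵀ
= [1, 2]ᵀ
Result: (1, 2)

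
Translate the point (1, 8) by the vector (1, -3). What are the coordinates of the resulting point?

Translation by (1, -3) (homogeneous matrix [[1, 0, 1], [0, 1, -3], [0, 0, 1]]):
x' = 1 + 1 = 2
y' = 8 + -3 = 5
Result: (2, 5)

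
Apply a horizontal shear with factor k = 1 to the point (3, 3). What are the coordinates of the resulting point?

Shear matrix for horizontal shear with factor k = 1:
[[1, 1], [0, 1]]
Result: (3, 3) → (6, 3)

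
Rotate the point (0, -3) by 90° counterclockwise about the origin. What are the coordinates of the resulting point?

Rotation matrix for 90°: [[cos 90°, -sin 90°], [sin 90°, cos 90°]] = [[0, -1], [1, 0]]
[[0, -1], [1, 0]] × [0, -3]ᵀ = [3, 0]ᵀ
Result: (3, 0)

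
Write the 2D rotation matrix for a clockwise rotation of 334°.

Rotation matrix formula: [[cos θ, -sin θ], [sin θ, cos θ]]
A clockwise rotation by 334° is equivalent to a counterclockwise rotation by -334°.
For θ = -334°:
cos(-334°) = 0.8988
sin(-334°) = 0.4384
Result: [[0.8988, -0.4384], [0.4384, 0.8988]]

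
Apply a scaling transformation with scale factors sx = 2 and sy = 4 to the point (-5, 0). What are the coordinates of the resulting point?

Scaling matrix:
[[2, 0], [0, 4]]
Result: (-5 × 2, 0 × 4) = (-10, 0)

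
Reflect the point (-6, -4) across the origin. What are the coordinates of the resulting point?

Reflection across origin: (-6, -4) → (6, 4)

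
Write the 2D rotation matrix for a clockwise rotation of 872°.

Rotation matrix formula: [[cos θ, -sin θ], [sin θ, cos θ]]
A clockwise rotation by 872° is equivalent to a counterclockwise rotation by -872°.
For θ = -872°:
cos(-872°) = -0.8829
sin(-872°) = -0.4695
Result: [[-0.8829, 0.4695], [-0.4695, -0.8829]]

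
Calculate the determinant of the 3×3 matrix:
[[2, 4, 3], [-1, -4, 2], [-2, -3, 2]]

Expansion along first row:
det = 2·det([[-4,2],[-3,2]]) - 4·det([[-1,2],[-2,2]]) + 3·det([[-1,-4],[-2,-3]])
    = 2·(-4·2 - 2·-3) - 4·(-1·2 - 2·-2) + 3·(-1·-3 - -4·-2)
    = 2·-2 - 4·2 + 3·-5
    = -4 + -8 + -15 = -27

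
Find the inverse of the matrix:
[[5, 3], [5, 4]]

For [[a,b],[c,d]], inverse = (1/det)·[[d,-b],[-c,a]]
det = (5)(4) - (3)(5) = 20 - 15 = 5
Inverse = (1/5)·[[4, -3], [-5, 5]]
= [[4/5, -3/5], [-1, 1]]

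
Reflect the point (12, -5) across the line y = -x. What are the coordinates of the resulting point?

Reflection across line y = -x: (12, -5) → (5, -12)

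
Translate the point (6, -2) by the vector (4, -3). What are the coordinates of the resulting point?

Translation by (4, -3) (homogeneous matrix [[1, 0, 4], [0, 1, -3], [0, 0, 1]]):
x' = 6 + 4 = 10
y' = -2 + -3 = -5
Result: (10, -5)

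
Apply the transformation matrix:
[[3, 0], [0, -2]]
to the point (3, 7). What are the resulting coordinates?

Matrix multiplication:
[[3, 0], [0, -2]] × [3, 7]ᵀ
= [(3)(3) + (0)(7), (0)(3) + (-2)(7)]ᵀ
= [9, -14]ᵀ
Result: (9, -14)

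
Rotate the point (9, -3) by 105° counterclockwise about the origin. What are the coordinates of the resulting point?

Rotation matrix for 105°: [[cos 105°, -sin 105°], [sin 105°, cos 105°]] ≈ [[-0.258819, -0.965926], [0.965926, -0.258819]]
[[-0.258819, -0.965926], [0.965926, -0.258819]] × [9, -3]ᵀ ≈ [0.5684, 9.4698]ᵀ
Result: (0.5684, 9.4698)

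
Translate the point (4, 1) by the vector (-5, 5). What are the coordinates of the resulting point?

Translation by (-5, 5) (homogeneous matrix [[1, 0, -5], [0, 1, 5], [0, 0, 1]]):
x' = 4 + -5 = -1
y' = 1 + 5 = 6
Result: (-1, 6)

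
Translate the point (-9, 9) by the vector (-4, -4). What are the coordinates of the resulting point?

Translation by (-4, -4) (homogeneous matrix [[1, 0, -4], [0, 1, -4], [0, 0, 1]]):
x' = -9 + -4 = -13
y' = 9 + -4 = 5
Result: (-13, 5)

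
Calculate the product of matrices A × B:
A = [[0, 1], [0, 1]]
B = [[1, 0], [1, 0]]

Matrix multiplication:
C[0][0] = 0×1 + 1×1 = 1
C[0][1] = 0×0 + 1×0 = 0
C[1][0] = 0×1 + 1×1 = 1
C[1][1] = 0×0 + 1×0 = 0
Result: [[1, 0], [1, 0]]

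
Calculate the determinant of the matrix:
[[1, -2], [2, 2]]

For a 2×2 matrix [[a, b], [c, d]], det = ad - bc
det = (1)(2) - (-2)(2) = 2 - -4 = 6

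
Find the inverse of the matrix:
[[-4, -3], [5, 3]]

For [[a,b],[c,d]], inverse = (1/det)·[[d,-b],[-c,a]]
det = (-4)(3) - (-3)(5) = -12 - -15 = 3
Inverse = (1/3)·[[3, 3], [-5, -4]]
= [[1, 1], [-5/3, -4/3]]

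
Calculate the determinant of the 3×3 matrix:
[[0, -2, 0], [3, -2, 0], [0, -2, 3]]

Expansion along first row:
det = 0·det([[-2,0],[-2,3]]) - -2·det([[3,0],[0,3]]) + 0·det([[3,-2],[0,-2]])
    = 0·(-2·3 - 0·-2) - -2·(3·3 - 0·0) + 0·(3·-2 - -2·0)
    = 0·-6 - -2·9 + 0·-6
    = 0 + 18 + 0 = 18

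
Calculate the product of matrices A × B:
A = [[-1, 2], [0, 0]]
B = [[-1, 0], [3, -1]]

Matrix multiplication:
C[0][0] = -1×-1 + 2×3 = 7
C[0][1] = -1×0 + 2×-1 = -2
C[1][0] = 0×-1 + 0×3 = 0
C[1][1] = 0×0 + 0×-1 = 0
Result: [[7, -2], [0, 0]]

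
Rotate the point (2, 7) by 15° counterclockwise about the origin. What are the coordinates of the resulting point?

Rotation matrix for 15°: [[cos 15°, -sin 15°], [sin 15°, cos 15°]] ≈ [[0.965926, -0.258819], [0.258819, 0.965926]]
[[0.965926, -0.258819], [0.258819, 0.965926]] × [2, 7]ᵀ ≈ [0.1201, 7.2791]ᵀ
Result: (0.1201, 7.2791)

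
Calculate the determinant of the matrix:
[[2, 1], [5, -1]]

For a 2×2 matrix [[a, b], [c, d]], det = ad - bc
det = (2)(-1) - (1)(5) = -2 - 5 = -7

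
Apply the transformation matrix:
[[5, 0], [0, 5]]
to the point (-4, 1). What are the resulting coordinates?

Matrix multiplication:
[[5, 0], [0, 5]] × [-4, 1]ᵀ
= [(5)(-4) + (0)(1), (0)(-4) + (5)(1)]ᵀ
= [-20, 5]ᵀ
Result: (-20, 5)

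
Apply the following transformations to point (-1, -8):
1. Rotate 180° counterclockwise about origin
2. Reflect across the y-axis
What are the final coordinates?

Step 1: Rotate 180° → (1, 8)
Step 2: Reflect across y-axis → (-1, 8)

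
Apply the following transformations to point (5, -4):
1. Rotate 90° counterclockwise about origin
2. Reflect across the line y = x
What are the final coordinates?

Step 1: Rotate 90° → (4, 5)
Step 2: Reflect across line y = x → (5, 4)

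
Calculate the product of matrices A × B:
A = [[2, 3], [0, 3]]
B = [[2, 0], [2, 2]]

Matrix multiplication:
C[0][0] = 2×2 + 3×2 = 10
C[0][1] = 2×0 + 3×2 = 6
C[1][0] = 0×2 + 3×2 = 6
C[1][1] = 0×0 + 3×2 = 6
Result: [[10, 6], [6, 6]]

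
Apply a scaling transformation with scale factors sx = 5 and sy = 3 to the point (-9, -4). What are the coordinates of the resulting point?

Scaling matrix:
[[5, 0], [0, 3]]
Result: (-9 × 5, -4 × 3) = (-45, -12)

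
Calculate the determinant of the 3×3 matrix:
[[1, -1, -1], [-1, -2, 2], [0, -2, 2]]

Expansion along first row:
det = 1·det([[-2,2],[-2,2]]) - -1·det([[-1,2],[0,2]]) + -1·det([[-1,-2],[0,-2]])
    = 1·(-2·2 - 2·-2) - -1·(-1·2 - 2·0) + -1·(-1·-2 - -2·0)
    = 1·0 - -1·-2 + -1·2
    = 0 + -2 + -2 = -4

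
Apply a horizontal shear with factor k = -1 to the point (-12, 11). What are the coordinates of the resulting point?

Shear matrix for horizontal shear with factor k = -1:
[[1, -1], [0, 1]]
Result: (-12, 11) → (-23, 11)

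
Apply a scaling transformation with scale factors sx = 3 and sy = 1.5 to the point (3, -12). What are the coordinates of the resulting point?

Scaling matrix:
[[3, 0], [0, 1.50]]
Result: (3 × 3, -12 × 1.5) = (9, -18)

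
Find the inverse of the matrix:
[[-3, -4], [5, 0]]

For [[a,b],[c,d]], inverse = (1/det)·[[d,-b],[-c,a]]
det = (-3)(0) - (-4)(5) = 0 - -20 = 20
Inverse = (1/20)·[[0, 4], [-5, -3]]
= [[0, 1/5], [-1/4, -3/20]]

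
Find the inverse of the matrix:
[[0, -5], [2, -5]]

For [[a,b],[c,d]], inverse = (1/det)·[[d,-b],[-c,a]]
det = (0)(-5) - (-5)(2) = 0 - -10 = 10
Inverse = (1/10)·[[-5, 5], [-2, 0]]
= [[-1/2, 1/2], [-1/5, 0]]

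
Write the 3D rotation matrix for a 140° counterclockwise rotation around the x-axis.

Rotation matrix for counterclockwise 140° around x-axis:
cos(140°) = -0.7660, sin(140°) = 0.6428
Result: [[1, 0, 0], [0, -0.7660, -0.6428], [0, 0.6428, -0.7660]]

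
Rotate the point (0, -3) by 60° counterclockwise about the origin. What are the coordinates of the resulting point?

Rotation matrix for 60°: [[cos 60°, -sin 60°], [sin 60°, cos 60°]] ≈ [[0.500000, -0.866025], [0.866025, 0.500000]]
[[0.500000, -0.866025], [0.866025, 0.500000]] × [0, -3]ᵀ ≈ [2.5981, -1.5000]ᵀ
Result: (2.5981, -1.5000)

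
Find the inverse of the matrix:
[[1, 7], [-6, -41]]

For [[a,b],[c,d]], inverse = (1/det)·[[d,-b],[-c,a]]
det = (1)(-41) - (7)(-6) = -41 - -42 = 1
Inverse = [[-41, -7], [6, 1]]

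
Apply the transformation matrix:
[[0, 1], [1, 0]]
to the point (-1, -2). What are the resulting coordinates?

Matrix multiplication:
[[0, 1], [1, 0]] × [-1, -2]ᵀ
= [(0)(-1) + (1)(-2), (1)(-1) + (0)(-2)]ᵀ
= [-2, -1]ᵀ
Result: (-2, -1)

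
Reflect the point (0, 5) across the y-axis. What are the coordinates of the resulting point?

Reflection across y-axis: (0, 5) → (0, 5)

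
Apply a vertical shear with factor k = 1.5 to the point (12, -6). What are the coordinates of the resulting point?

Shear matrix for vertical shear with factor k = 1.5:
[[1, 0], [1.50, 1]]
Result: (12, -6) → (12, 12)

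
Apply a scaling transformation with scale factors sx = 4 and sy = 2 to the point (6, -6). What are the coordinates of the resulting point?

Scaling matrix:
[[4, 0], [0, 2]]
Result: (6 × 4, -6 × 2) = (24, -12)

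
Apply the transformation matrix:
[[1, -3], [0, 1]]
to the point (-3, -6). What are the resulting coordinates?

Matrix multiplication:
[[1, -3], [0, 1]] × [-3, -6]ᵀ
= [(1)(-3) + (-3)(-6), (0)(-3) + (1)(-6)]ᵀ
= [15, -6]ᵀ
Result: (15, -6)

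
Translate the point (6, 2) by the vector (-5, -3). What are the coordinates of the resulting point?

Translation by (-5, -3) (homogeneous matrix [[1, 0, -5], [0, 1, -3], [0, 0, 1]]):
x' = 6 + -5 = 1
y' = 2 + -3 = -1
Result: (1, -1)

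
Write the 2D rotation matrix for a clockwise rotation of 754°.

Rotation matrix formula: [[cos θ, -sin θ], [sin θ, cos θ]]
A clockwise rotation by 754° is equivalent to a counterclockwise rotation by -754°.
For θ = -754°:
cos(-754°) = 0.8290
sin(-754°) = -0.5592
Result: [[0.8290, 0.5592], [-0.5592, 0.8290]]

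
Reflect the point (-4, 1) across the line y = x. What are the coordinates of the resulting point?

Reflection across line y = x: (-4, 1) → (1, -4)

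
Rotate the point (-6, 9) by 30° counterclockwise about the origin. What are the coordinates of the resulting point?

Rotation matrix for 30°: [[cos 30°, -sin 30°], [sin 30°, cos 30°]] ≈ [[0.866025, -0.500000], [0.500000, 0.866025]]
[[0.866025, -0.500000], [0.500000, 0.866025]] × [-6, 9]ᵀ ≈ [-9.6962, 4.7942]ᵀ
Result: (-9.6962, 4.7942)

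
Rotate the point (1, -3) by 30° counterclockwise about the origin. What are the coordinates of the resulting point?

Rotation matrix for 30°: [[cos 30°, -sin 30°], [sin 30°, cos 30°]] ≈ [[0.866025, -0.500000], [0.500000, 0.866025]]
[[0.866025, -0.500000], [0.500000, 0.866025]] × [1, -3]ᵀ ≈ [2.3660, -2.0981]ᵀ
Result: (2.3660, -2.0981)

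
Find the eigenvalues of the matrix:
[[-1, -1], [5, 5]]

Characteristic equation: det(A - λI) = 0
λ² - (trace)λ + (det) = 0
trace = -1 + 5 = 4, det = (-1)(5) - (-1)(5) = 0
λ² - (4)λ + (0) = 0
λ = (4 ± √((4)² - 4·(0))) / 2 = (4 ± √16) / 2
Solving: λ = 0, 4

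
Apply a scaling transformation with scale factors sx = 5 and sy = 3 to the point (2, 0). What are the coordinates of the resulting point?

Scaling matrix:
[[5, 0], [0, 3]]
Result: (2 × 5, 0 × 3) = (10, 0)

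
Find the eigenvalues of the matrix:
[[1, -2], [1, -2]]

Characteristic equation: det(A - λI) = 0
λ² - (trace)λ + (det) = 0
trace = 1 + -2 = -1, det = (1)(-2) - (-2)(1) = 0
λ² - (-1)λ + (0) = 0
λ = (-1 ± √((-1)² - 4·(0))) / 2 = (-1 ± √1) / 2
Solving: λ = -1, 0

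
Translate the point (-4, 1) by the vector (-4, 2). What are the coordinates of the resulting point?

Translation by (-4, 2) (homogeneous matrix [[1, 0, -4], [0, 1, 2], [0, 0, 1]]):
x' = -4 + -4 = -8
y' = 1 + 2 = 3
Result: (-8, 3)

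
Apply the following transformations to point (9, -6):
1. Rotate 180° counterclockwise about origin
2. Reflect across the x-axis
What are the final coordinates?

Step 1: Rotate 180° → (-9, 6)
Step 2: Reflect across x-axis → (-9, -6)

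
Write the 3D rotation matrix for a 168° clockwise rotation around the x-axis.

Rotation matrix for clockwise 168° around x-axis:
A clockwise rotation by 168° is a counterclockwise rotation by -168°.
cos(-168°) = -0.9781, sin(-168°) = -0.2079
Result: [[1, 0, 0], [0, -0.9781, 0.2079], [0, -0.2079, -0.9781]]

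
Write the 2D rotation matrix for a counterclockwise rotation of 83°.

Rotation matrix formula: [[cos θ, -sin θ], [sin θ, cos θ]]
For θ = 83°:
cos(83°) = 0.1219
sin(83°) = 0.9925
Result: [[0.1219, -0.9925], [0.9925, 0.1219]]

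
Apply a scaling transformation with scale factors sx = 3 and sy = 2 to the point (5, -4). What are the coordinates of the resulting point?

Scaling matrix:
[[3, 0], [0, 2]]
Result: (5 × 3, -4 × 2) = (15, -8)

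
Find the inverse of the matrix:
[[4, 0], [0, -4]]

For [[a,b],[c,d]], inverse = (1/det)·[[d,-b],[-c,a]]
det = (4)(-4) - (0)(0) = -16 - 0 = -16
Inverse = (1/-16)·[[-4, 0], [0, 4]]
= [[1/4, 0], [0, -1/4]]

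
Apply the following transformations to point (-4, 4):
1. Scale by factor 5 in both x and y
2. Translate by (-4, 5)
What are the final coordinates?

Step 1: Scale (-4, 4) by 5 → (-20, 20)
Step 2: Translate by (-4, 5) → (-24, 25)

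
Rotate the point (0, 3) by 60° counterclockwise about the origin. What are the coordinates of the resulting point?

Rotation matrix for 60°: [[cos 60°, -sin 60°], [sin 60°, cos 60°]] ≈ [[0.500000, -0.866025], [0.866025, 0.500000]]
[[0.500000, -0.866025], [0.866025, 0.500000]] × [0, 3]ᵀ ≈ [-2.5981, 1.5000]ᵀ
Result: (-2.5981, 1.5000)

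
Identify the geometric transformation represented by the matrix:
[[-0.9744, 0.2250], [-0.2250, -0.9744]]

This matrix represents: rotation by 193° counterclockwise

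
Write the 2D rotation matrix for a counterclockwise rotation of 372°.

Rotation matrix formula: [[cos θ, -sin θ], [sin θ, cos θ]]
For θ = 372°:
cos(372°) = 0.9781
sin(372°) = 0.2079
Result: [[0.9781, -0.2079], [0.2079, 0.9781]]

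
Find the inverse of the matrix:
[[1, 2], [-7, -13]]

For [[a,b],[c,d]], inverse = (1/det)·[[d,-b],[-c,a]]
det = (1)(-13) - (2)(-7) = -13 - -14 = 1
Inverse = [[-13, -2], [7, 1]]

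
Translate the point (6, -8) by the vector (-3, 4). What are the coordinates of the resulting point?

Translation by (-3, 4) (homogeneous matrix [[1, 0, -3], [0, 1, 4], [0, 0, 1]]):
x' = 6 + -3 = 3
y' = -8 + 4 = -4
Result: (3, -4)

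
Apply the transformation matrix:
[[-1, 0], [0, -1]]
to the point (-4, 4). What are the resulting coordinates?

Matrix multiplication:
[[-1, 0], [0, -1]] × [-4, 4]ᵀ
= [(-1)(-4) + (0)(4), (0)(-4) + (-1)(4)]ᵀ
= [4, -4]ᵀ
Result: (4, -4)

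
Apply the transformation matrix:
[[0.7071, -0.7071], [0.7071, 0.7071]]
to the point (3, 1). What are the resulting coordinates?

Matrix multiplication:
[[0.7071, -0.7071], [0.7071, 0.7071]] × [3, 1]ᵀ
= [(0.7071)(3) + (-0.7071)(1), (0.7071)(3) + (0.7071)(1)]ᵀ
= [1.4142, 2.8284]ᵀ
Result: (1.4142, 2.8284)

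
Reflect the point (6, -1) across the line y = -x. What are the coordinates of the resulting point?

Reflection across line y = -x: (6, -1) → (1, -6)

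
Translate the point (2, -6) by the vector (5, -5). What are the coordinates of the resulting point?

Translation by (5, -5) (homogeneous matrix [[1, 0, 5], [0, 1, -5], [0, 0, 1]]):
x' = 2 + 5 = 7
y' = -6 + -5 = -11
Result: (7, -11)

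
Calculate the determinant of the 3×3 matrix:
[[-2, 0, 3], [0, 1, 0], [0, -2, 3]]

Expansion along first row:
det = -2·det([[1,0],[-2,3]]) - 0·det([[0,0],[0,3]]) + 3·det([[0,1],[0,-2]])
    = -2·(1·3 - 0·-2) - 0·(0·3 - 0·0) + 3·(0·-2 - 1·0)
    = -2·3 - 0·0 + 3·0
    = -6 + 0 + 0 = -6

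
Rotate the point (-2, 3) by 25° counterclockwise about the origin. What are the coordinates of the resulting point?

Rotation matrix for 25°: [[cos 25°, -sin 25°], [sin 25°, cos 25°]] ≈ [[0.906308, -0.422618], [0.422618, 0.906308]]
[[0.906308, -0.422618], [0.422618, 0.906308]] × [-2, 3]ᵀ ≈ [-3.0805, 1.8737]ᵀ
Result: (-3.0805, 1.8737)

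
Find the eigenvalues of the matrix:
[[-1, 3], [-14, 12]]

Characteristic equation: det(A - λI) = 0
λ² - (trace)λ + (det) = 0
trace = -1 + 12 = 11, det = (-1)(12) - (3)(-14) = 30
λ² - (11)λ + (30) = 0
λ = (11 ± √((11)² - 4·(30))) / 2 = (11 ± √1) / 2
Solving: λ = 5, 6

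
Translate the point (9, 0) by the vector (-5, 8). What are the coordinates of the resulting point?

Translation by (-5, 8) (homogeneous matrix [[1, 0, -5], [0, 1, 8], [0, 0, 1]]):
x' = 9 + -5 = 4
y' = 0 + 8 = 8
Result: (4, 8)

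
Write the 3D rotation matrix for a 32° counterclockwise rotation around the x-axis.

Rotation matrix for counterclockwise 32° around x-axis:
cos(32°) = 0.8480, sin(32°) = 0.5299
Result: [[1, 0, 0], [0, 0.8480, -0.5299], [0, 0.5299, 0.8480]]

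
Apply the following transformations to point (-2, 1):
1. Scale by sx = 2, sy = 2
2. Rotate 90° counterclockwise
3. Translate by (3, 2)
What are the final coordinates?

Step 1: Scale → (-4, 2)
Step 2: Rotate 90° → (-2, -4)
Step 3: Translate → (1, -2)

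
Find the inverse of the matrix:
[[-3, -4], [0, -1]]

For [[a,b],[c,d]], inverse = (1/det)·[[d,-b],[-c,a]]
det = (-3)(-1) - (-4)(0) = 3 - 0 = 3
Inverse = (1/3)·[[-1, 4], [0, -3]]
= [[-1/3, 4/3], [0, -1]]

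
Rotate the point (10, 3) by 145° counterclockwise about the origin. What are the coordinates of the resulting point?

Rotation matrix for 145°: [[cos 145°, -sin 145°], [sin 145°, cos 145°]] ≈ [[-0.819152, -0.573576], [0.573576, -0.819152]]
[[-0.819152, -0.573576], [0.573576, -0.819152]] × [10, 3]ᵀ ≈ [-9.9122, 3.2783]ᵀ
Result: (-9.9122, 3.2783)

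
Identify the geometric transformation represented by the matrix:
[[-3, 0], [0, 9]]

This matrix represents: non-uniform scaling by sx = -3, sy = 9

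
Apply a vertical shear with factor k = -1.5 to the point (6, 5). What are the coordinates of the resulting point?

Shear matrix for vertical shear with factor k = -1.5:
[[1, 0], [-1.50, 1]]
Result: (6, 5) → (6, -4)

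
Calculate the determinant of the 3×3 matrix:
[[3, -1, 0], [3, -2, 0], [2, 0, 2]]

Expansion along first row:
det = 3·det([[-2,0],[0,2]]) - -1·det([[3,0],[2,2]]) + 0·det([[3,-2],[2,0]])
    = 3·(-2·2 - 0·0) - -1·(3·2 - 0·2) + 0·(3·0 - -2·2)
    = 3·-4 - -1·6 + 0·4
    = -12 + 6 + 0 = -6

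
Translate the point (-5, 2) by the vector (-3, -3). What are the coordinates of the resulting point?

Translation by (-3, -3) (homogeneous matrix [[1, 0, -3], [0, 1, -3], [0, 0, 1]]):
x' = -5 + -3 = -8
y' = 2 + -3 = -1
Result: (-8, -1)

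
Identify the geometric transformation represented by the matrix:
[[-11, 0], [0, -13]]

This matrix represents: non-uniform scaling by sx = -11, sy = -13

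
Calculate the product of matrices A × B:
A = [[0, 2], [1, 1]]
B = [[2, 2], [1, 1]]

Matrix multiplication:
C[0][0] = 0×2 + 2×1 = 2
C[0][1] = 0×2 + 2×1 = 2
C[1][0] = 1×2 + 1×1 = 3
C[1][1] = 1×2 + 1×1 = 3
Result: [[2, 2], [3, 3]]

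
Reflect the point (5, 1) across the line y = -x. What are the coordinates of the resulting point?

Reflection across line y = -x: (5, 1) → (-1, -5)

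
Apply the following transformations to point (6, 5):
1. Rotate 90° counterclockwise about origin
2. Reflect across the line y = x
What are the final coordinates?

Step 1: Rotate 90° → (-5, 6)
Step 2: Reflect across line y = x → (6, -5)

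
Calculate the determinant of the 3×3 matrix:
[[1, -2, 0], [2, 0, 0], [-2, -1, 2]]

Expansion along first row:
det = 1·det([[0,0],[-1,2]]) - -2·det([[2,0],[-2,2]]) + 0·det([[2,0],[-2,-1]])
    = 1·(0·2 - 0·-1) - -2·(2·2 - 0·-2) + 0·(2·-1 - 0·-2)
    = 1·0 - -2·4 + 0·-2
    = 0 + 8 + 0 = 8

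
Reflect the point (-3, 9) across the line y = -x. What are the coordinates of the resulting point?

Reflection across line y = -x: (-3, 9) → (-9, 3)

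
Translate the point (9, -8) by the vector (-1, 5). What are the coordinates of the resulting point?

Translation by (-1, 5) (homogeneous matrix [[1, 0, -1], [0, 1, 5], [0, 0, 1]]):
x' = 9 + -1 = 8
y' = -8 + 5 = -3
Result: (8, -3)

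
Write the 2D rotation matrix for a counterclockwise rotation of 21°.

Rotation matrix formula: [[cos θ, -sin θ], [sin θ, cos θ]]
For θ = 21°:
cos(21°) = 0.9336
sin(21°) = 0.3584
Result: [[0.9336, -0.3584], [0.3584, 0.9336]]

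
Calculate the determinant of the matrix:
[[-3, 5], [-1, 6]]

For a 2×2 matrix [[a, b], [c, d]], det = ad - bc
det = (-3)(6) - (5)(-1) = -18 - -5 = -13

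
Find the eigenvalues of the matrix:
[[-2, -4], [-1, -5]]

Characteristic equation: det(A - λI) = 0
λ² - (trace)λ + (det) = 0
trace = -2 + -5 = -7, det = (-2)(-5) - (-4)(-1) = 6
λ² - (-7)λ + (6) = 0
λ = (-7 ± √((-7)² - 4·(6))) / 2 = (-7 ± √25) / 2
Solving: λ = -6, -1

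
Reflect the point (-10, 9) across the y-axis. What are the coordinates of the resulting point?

Reflection across y-axis: (-10, 9) → (10, 9)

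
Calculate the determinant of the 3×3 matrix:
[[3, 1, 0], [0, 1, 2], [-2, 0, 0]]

Expansion along first row:
det = 3·det([[1,2],[0,0]]) - 1·det([[0,2],[-2,0]]) + 0·det([[0,1],[-2,0]])
    = 3·(1·0 - 2·0) - 1·(0·0 - 2·-2) + 0·(0·0 - 1·-2)
    = 3·0 - 1·4 + 0·2
    = 0 + -4 + 0 = -4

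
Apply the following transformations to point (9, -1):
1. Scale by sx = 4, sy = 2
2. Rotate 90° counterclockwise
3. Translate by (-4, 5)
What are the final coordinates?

Step 1: Scale → (36, -2)
Step 2: Rotate 90° → (2, 36)
Step 3: Translate → (-2, 41)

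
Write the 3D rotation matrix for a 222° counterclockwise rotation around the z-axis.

Rotation matrix for counterclockwise 222° around z-axis:
cos(222°) = -0.7431, sin(222°) = -0.6691
Result: [[-0.7431, 0.6691, 0], [-0.6691, -0.7431, 0], [0, 0, 1]]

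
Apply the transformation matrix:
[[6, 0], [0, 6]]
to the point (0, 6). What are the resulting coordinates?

Matrix multiplication:
[[6, 0], [0, 6]] × [0, 6]ᵀ
= [(6)(0) + (0)(6), (0)(0) + (6)(6)]ᵀ
= [0, 36]ᵀ
Result: (0, 36)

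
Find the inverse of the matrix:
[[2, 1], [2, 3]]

For [[a,b],[c,d]], inverse = (1/det)·[[d,-b],[-c,a]]
det = (2)(3) - (1)(2) = 6 - 2 = 4
Inverse = (1/4)·[[3, -1], [-2, 2]]
= [[3/4, -1/4], [-1/2, 1/2]]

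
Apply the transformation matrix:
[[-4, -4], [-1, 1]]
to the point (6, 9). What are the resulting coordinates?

Matrix multiplication:
[[-4, -4], [-1, 1]] × [6, 9]ᵀ
= [(-4)(6) + (-4)(9), (-1)(6) + (1)(9)]ᵀ
= [-60, 3]ᵀ
Result: (-60, 3)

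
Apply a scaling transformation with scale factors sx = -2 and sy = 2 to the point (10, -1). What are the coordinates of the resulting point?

Scaling matrix:
[[-2, 0], [0, 2]]
Result: (10 × -2, -1 × 2) = (-20, -2)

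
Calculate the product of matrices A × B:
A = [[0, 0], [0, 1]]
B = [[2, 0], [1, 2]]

Matrix multiplication:
C[0][0] = 0×2 + 0×1 = 0
C[0][1] = 0×0 + 0×2 = 0
C[1][0] = 0×2 + 1×1 = 1
C[1][1] = 0×0 + 1×2 = 2
Result: [[0, 0], [1, 2]]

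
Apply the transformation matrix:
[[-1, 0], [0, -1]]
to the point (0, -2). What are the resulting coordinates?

Matrix multiplication:
[[-1, 0], [0, -1]] × [0, -2]ᵀ
= [(-1)(0) + (0)(-2), (0)(0) + (-1)(-2)]ᵀ
= [0, 2]ᵀ
Result: (0, 2)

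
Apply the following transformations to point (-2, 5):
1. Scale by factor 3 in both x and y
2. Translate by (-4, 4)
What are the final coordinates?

Step 1: Scale (-2, 5) by 3 → (-6, 15)
Step 2: Translate by (-4, 4) → (-10, 19)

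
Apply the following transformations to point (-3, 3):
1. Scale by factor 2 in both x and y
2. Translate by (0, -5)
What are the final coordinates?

Step 1: Scale (-3, 3) by 2 → (-6, 6)
Step 2: Translate by (0, -5) → (-6, 1)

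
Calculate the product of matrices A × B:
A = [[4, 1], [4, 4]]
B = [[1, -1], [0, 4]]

Matrix multiplication:
C[0][0] = 4×1 + 1×0 = 4
C[0][1] = 4×-1 + 1×4 = 0
C[1][0] = 4×1 + 4×0 = 4
C[1][1] = 4×-1 + 4×4 = 12
Result: [[4, 0], [4, 12]]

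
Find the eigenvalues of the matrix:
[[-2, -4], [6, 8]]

Characteristic equation: det(A - λI) = 0
λ² - (trace)λ + (det) = 0
trace = -2 + 8 = 6, det = (-2)(8) - (-4)(6) = 8
λ² - (6)λ + (8) = 0
λ = (6 ± √((6)² - 4·(8))) / 2 = (6 ± √4) / 2
Solving: λ = 2, 4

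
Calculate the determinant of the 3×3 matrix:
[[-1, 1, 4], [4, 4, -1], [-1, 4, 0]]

Expansion along first row:
det = -1·det([[4,-1],[4,0]]) - 1·det([[4,-1],[-1,0]]) + 4·det([[4,4],[-1,4]])
    = -1·(4·0 - -1·4) - 1·(4·0 - -1·-1) + 4·(4·4 - 4·-1)
    = -1·4 - 1·-1 + 4·20
    = -4 + 1 + 80 = 77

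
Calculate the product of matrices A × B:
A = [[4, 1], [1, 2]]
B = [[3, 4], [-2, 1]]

Matrix multiplication:
C[0][0] = 4×3 + 1×-2 = 10
C[0][1] = 4×4 + 1×1 = 17
C[1][0] = 1×3 + 2×-2 = -1
C[1][1] = 1×4 + 2×1 = 6
Result: [[10, 17], [-1, 6]]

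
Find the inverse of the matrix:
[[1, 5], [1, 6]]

For [[a,b],[c,d]], inverse = (1/det)·[[d,-b],[-c,a]]
det = (1)(6) - (5)(1) = 6 - 5 = 1
Inverse = [[6, -5], [-1, 1]]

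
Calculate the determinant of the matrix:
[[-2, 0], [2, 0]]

For a 2×2 matrix [[a, b], [c, d]], det = ad - bc
det = (-2)(0) - (0)(2) = 0 - 0 = 0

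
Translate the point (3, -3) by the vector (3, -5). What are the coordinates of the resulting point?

Translation by (3, -5) (homogeneous matrix [[1, 0, 3], [0, 1, -5], [0, 0, 1]]):
x' = 3 + 3 = 6
y' = -3 + -5 = -8
Result: (6, -8)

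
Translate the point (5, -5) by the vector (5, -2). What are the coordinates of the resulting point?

Translation by (5, -2) (homogeneous matrix [[1, 0, 5], [0, 1, -2], [0, 0, 1]]):
x' = 5 + 5 = 10
y' = -5 + -2 = -7
Result: (10, -7)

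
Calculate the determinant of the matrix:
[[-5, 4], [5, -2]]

For a 2×2 matrix [[a, b], [c, d]], det = ad - bc
det = (-5)(-2) - (4)(5) = 10 - 20 = -10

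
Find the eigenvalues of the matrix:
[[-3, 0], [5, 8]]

Characteristic equation: det(A - λI) = 0
λ² - (trace)λ + (det) = 0
trace = -3 + 8 = 5, det = (-3)(8) - (0)(5) = -24
λ² - (5)λ + (-24) = 0
λ = (5 ± √((5)² - 4·(-24))) / 2 = (5 ± √121) / 2
Solving: λ = -3, 8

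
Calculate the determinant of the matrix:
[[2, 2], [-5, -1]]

For a 2×2 matrix [[a, b], [c, d]], det = ad - bc
det = (2)(-1) - (2)(-5) = -2 - -10 = 8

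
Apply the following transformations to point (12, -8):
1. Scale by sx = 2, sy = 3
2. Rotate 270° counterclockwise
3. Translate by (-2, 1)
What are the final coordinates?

Step 1: Scale → (24, -24)
Step 2: Rotate 270° → (-24, -24)
Step 3: Translate → (-26, -23)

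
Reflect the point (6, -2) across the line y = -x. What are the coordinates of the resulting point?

Reflection across line y = -x: (6, -2) → (2, -6)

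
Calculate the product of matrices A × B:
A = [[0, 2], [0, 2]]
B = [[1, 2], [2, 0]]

Matrix multiplication:
C[0][0] = 0×1 + 2×2 = 4
C[0][1] = 0×2 + 2×0 = 0
C[1][0] = 0×1 + 2×2 = 4
C[1][1] = 0×2 + 2×0 = 0
Result: [[4, 0], [4, 0]]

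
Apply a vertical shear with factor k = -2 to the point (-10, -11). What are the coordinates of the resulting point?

Shear matrix for vertical shear with factor k = -2:
[[1, 0], [-2, 1]]
Result: (-10, -11) → (-10, 9)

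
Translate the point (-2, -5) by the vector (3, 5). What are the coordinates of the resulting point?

Translation by (3, 5) (homogeneous matrix [[1, 0, 3], [0, 1, 5], [0, 0, 1]]):
x' = -2 + 3 = 1
y' = -5 + 5 = 0
Result: (1, 0)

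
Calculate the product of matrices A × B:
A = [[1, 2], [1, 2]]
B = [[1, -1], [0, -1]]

Matrix multiplication:
C[0][0] = 1×1 + 2×0 = 1
C[0][1] = 1×-1 + 2×-1 = -3
C[1][0] = 1×1 + 2×0 = 1
C[1][1] = 1×-1 + 2×-1 = -3
Result: [[1, -3], [1, -3]]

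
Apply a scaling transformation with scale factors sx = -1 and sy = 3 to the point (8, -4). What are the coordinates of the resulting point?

Scaling matrix:
[[-1, 0], [0, 3]]
Result: (8 × -1, -4 × 3) = (-8, -12)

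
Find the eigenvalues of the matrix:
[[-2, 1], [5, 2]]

Characteristic equation: det(A - λI) = 0
λ² - (trace)λ + (det) = 0
trace = -2 + 2 = 0, det = (-2)(2) - (1)(5) = -9
λ² - (0)λ + (-9) = 0
λ = (0 ± √((0)² - 4·(-9))) / 2 = (0 ± √36) / 2
Solving: λ = -3, 3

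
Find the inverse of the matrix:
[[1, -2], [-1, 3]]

For [[a,b],[c,d]], inverse = (1/det)·[[d,-b],[-c,a]]
det = (1)(3) - (-2)(-1) = 3 - 2 = 1
Inverse = [[3, 2], [1, 1]]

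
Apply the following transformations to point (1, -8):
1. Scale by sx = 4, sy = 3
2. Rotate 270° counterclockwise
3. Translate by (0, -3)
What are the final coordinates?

Step 1: Scale → (4, -24)
Step 2: Rotate 270° → (-24, -4)
Step 3: Translate → (-24, -7)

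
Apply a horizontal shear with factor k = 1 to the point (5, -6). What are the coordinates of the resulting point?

Shear matrix for horizontal shear with factor k = 1:
[[1, 1], [0, 1]]
Result: (5, -6) → (-1, -6)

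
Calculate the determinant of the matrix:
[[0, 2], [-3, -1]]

For a 2×2 matrix [[a, b], [c, d]], det = ad - bc
det = (0)(-1) - (2)(-3) = 0 - -6 = 6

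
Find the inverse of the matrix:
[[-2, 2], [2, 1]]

For [[a,b],[c,d]], inverse = (1/det)·[[d,-b],[-c,a]]
det = (-2)(1) - (2)(2) = -2 - 4 = -6
Inverse = (1/-6)·[[1, -2], [-2, -2]]
= [[-1/6, 1/3], [1/3, 1/3]]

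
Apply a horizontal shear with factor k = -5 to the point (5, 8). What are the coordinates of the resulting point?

Shear matrix for horizontal shear with factor k = -5:
[[1, -5], [0, 1]]
Result: (5, 8) → (-35, 8)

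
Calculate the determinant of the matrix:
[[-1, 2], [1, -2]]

For a 2×2 matrix [[a, b], [c, d]], det = ad - bc
det = (-1)(-2) - (2)(1) = 2 - 2 = 0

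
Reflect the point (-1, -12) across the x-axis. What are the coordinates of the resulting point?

Reflection across x-axis: (-1, -12) → (-1, 12)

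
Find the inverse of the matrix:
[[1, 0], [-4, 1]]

For [[a,b],[c,d]], inverse = (1/det)·[[d,-b],[-c,a]]
det = (1)(1) - (0)(-4) = 1 - 0 = 1
Inverse = [[1, 0], [4, 1]]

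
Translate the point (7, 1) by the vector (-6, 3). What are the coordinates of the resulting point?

Translation by (-6, 3) (homogeneous matrix [[1, 0, -6], [0, 1, 3], [0, 0, 1]]):
x' = 7 + -6 = 1
y' = 1 + 3 = 4
Result: (1, 4)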